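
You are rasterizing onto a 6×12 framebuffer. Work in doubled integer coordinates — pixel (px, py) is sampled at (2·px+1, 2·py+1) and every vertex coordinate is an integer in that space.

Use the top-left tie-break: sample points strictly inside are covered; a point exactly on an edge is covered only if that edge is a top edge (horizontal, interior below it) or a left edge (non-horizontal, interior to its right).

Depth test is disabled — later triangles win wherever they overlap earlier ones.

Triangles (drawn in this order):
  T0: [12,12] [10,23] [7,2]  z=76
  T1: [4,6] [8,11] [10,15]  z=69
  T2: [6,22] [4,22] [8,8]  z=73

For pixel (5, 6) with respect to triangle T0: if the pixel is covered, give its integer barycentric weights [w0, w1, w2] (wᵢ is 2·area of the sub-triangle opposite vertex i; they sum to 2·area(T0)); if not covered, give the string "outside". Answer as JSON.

T0:
  2·area = 75
  edge (12, 12)→(10, 23): d=(-2,11) right/bottom  bias=-1
  edge (10, 23)→(7, 2): d=(-3,-21) top-left  bias=+0
  edge (7, 2)→(12, 12): d=(5,10) right/bottom  bias=-1
    (4,3)@(9, 7): e=[43,27,5] → █
    (5,3)@(11, 7): e=[21,69,-15] → ·
    (4,4)@(9, 9): e=[39,21,15] → █
    (5,4)@(11, 9): e=[17,63,-5] → ·
    (4,5)@(9, 11): e=[35,15,25] → █
    (5,5)@(11, 11): e=[13,57,5] → █
    (4,6)@(9, 13): e=[31,9,35] → █
    (4,7)@(9, 15): e=[27,3,45] → █
    (4,8)@(9, 17): e=[23,-3,55] → ·
    (5,8)@(11, 17): e=[1,39,35] → █
    (5,9)@(11, 19): e=[-3,33,45] → ·
  covered (9 px):
    · · · · · ·
    · · · · · ·
    · · · · · ·
    · · · · █ ·
    · · · · █ ·
    · · · · █ █
    · · · · █ █
    · · · · █ █
    · · · · · █
    · · · · · ·
    · · · · · ·
    · · · · · ·
T1:
  2·area = 6
  edge (4, 6)→(8, 11): d=(4,5) right/bottom  bias=-1
  edge (8, 11)→(10, 15): d=(2,4) right/bottom  bias=-1
  edge (10, 15)→(4, 6): d=(-6,-9) top-left  bias=+0
    (1,0)@(3, 1): e=[-15,0,21] → ·  [on edge]
    (2,2)@(5, 5): e=[-9,0,15] → ·  [on edge]
    (3,4)@(7, 9): e=[-3,0,9] → ·  [on edge]
    (4,6)@(9, 13): e=[3,0,3] → ·  [on edge]
    (5,8)@(11, 17): e=[9,0,-3] → ·  [on edge]
  covered (0 px):
    · · · · · ·
    · · · · · ·
    · · · · · ·
    · · · · · ·
    · · · · · ·
    · · · · · ·
    · · · · · ·
    · · · · · ·
    · · · · · ·
    · · · · · ·
    · · · · · ·
    · · · · · ·
T2:
  2·area = 28
  edge (6, 22)→(4, 22): d=(-2,0) right/bottom  bias=-1
  edge (4, 22)→(8, 8): d=(4,-14) top-left  bias=+0
  edge (8, 8)→(6, 22): d=(-2,14) right/bottom  bias=-1
    (4,0)@(9, 1): e=[42,-14,0] → ·  [on edge]
    (3,6)@(7, 13): e=[18,6,4] → █
    (4,6)@(9, 13): e=[18,34,-24] → ·
    (3,7)@(7, 15): e=[14,14,0] → ·  [on edge]
    (2,9)@(5, 19): e=[6,2,20] → █
    (3,9)@(7, 19): e=[6,30,-8] → ·
    (2,10)@(5, 21): e=[2,10,16] → █
    (3,10)@(7, 21): e=[2,38,-12] → ·
    (2,11)@(5, 23): e=[-2,18,12] → ·
  covered (3 px):
    · · · · · ·
    · · · · · ·
    · · · · · ·
    · · · · · ·
    · · · · · ·
    · · · · · ·
    · · · █ · ·
    · · · · · ·
    · · · · · ·
    · · █ · · ·
    · · █ · · ·
    · · · · · ·

Answer: [51,15,9]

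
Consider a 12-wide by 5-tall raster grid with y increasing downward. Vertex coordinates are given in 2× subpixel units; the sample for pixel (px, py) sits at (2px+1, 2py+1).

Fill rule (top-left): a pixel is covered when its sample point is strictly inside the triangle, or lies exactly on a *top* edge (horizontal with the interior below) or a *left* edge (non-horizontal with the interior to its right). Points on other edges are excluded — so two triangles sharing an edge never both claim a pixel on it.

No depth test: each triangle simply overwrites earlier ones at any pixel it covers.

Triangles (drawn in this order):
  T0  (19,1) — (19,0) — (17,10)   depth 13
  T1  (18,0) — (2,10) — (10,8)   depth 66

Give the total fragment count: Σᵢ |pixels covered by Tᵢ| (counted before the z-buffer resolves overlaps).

T0:
  2·area = 2  (B↔C swapped to make it positive)
  edge (19, 1)→(17, 10): d=(-2,9) right/bottom  bias=-1
  edge (17, 10)→(19, 0): d=(2,-10) top-left  bias=+0
  edge (19, 0)→(19, 1): d=(0,1) right/bottom  bias=-1
    (9,0)@(19, 1): e=[0,2,0] → ·  [on edge]
    (9,1)@(19, 3): e=[-4,6,0] → ·  [on edge]
    (9,2)@(19, 5): e=[-8,10,0] → ·  [on edge]
    (9,3)@(19, 7): e=[-12,14,0] → ·  [on edge]
    (9,4)@(19, 9): e=[-16,18,0] → ·  [on edge]
  covered (0 px):
    · · · · · · · · · · · ·
    · · · · · · · · · · · ·
    · · · · · · · · · · · ·
    · · · · · · · · · · · ·
    · · · · · · · · · · · ·
T1:
  2·area = 48  (B↔C swapped to make it positive)
  edge (18, 0)→(10, 8): d=(-8,8) right/bottom  bias=-1
  edge (10, 8)→(2, 10): d=(-8,2) right/bottom  bias=-1
  edge (2, 10)→(18, 0): d=(16,-10) top-left  bias=+0
    (8,0)@(17, 1): e=[0,42,6] → ·  [on edge]
    (7,1)@(15, 3): e=[0,30,18] → ·  [on edge]
    (5,2)@(11, 5): e=[16,22,10] → #
    (6,2)@(13, 5): e=[0,18,30] → ·  [on edge]
    (3,3)@(7, 7): e=[32,14,2] → #
    (4,3)@(9, 7): e=[16,10,22] → #
    (5,3)@(11, 7): e=[0,6,42] → ·  [on edge]
    (2,4)@(5, 9): e=[32,2,14] → #
    (3,4)@(7, 9): e=[16,-2,34] → ·
    (4,4)@(9, 9): e=[0,-6,54] → ·  [on edge]
  covered (4 px):
    · · · · · · · · · · · ·
    · · · · · · · · · · · ·
    · · · · · # · · · · · ·
    · · · # # · · · · · · ·
    · · # · · · · · · · · ·

Result: 4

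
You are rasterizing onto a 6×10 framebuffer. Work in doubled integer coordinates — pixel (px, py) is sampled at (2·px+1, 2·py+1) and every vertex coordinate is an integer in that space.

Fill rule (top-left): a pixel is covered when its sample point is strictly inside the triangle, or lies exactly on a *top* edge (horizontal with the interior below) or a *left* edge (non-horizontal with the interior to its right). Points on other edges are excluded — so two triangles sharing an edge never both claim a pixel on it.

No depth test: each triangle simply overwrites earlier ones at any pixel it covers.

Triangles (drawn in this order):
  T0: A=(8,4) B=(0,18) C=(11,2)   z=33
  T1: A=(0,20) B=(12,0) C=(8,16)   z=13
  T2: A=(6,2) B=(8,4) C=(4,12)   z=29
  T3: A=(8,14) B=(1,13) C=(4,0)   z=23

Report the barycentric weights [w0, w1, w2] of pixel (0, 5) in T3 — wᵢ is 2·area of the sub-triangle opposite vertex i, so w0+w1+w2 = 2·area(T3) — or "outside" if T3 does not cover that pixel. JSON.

T0:
  2·area = 26  (B↔C swapped to make it positive)
  edge (8, 4)→(11, 2): d=(3,-2) top-left  bias=+0
  edge (11, 2)→(0, 18): d=(-11,16) right/bottom  bias=-1
  edge (0, 18)→(8, 4): d=(8,-14) top-left  bias=+0
    (3,3)@(7, 7): e=[7,9,10] → #
    (4,3)@(9, 7): e=[11,-23,38] → ·
    (3,4)@(7, 9): e=[13,-13,26] → ·
    (1,6)@(3, 13): e=[17,7,2] → #
    (2,6)@(5, 13): e=[21,-25,30] → ·
    (1,7)@(3, 15): e=[23,-15,18] → ·
  covered (2 px):
    · · · · · ·
    · · · · · ·
    · · · · · ·
    · · · # · ·
    · · · · · ·
    · · · · · ·
    · # · · · ·
    · · · · · ·
    · · · · · ·
    · · · · · ·
T1:
  2·area = 112
  edge (0, 20)→(12, 0): d=(12,-20) top-left  bias=+0
  edge (12, 0)→(8, 16): d=(-4,16) right/bottom  bias=-1
  edge (8, 16)→(0, 20): d=(-8,4) right/bottom  bias=-1
    (5,1)@(11, 3): e=[16,4,92] → #
    (4,2)@(9, 5): e=[0,28,84] → #  [on edge]
    (5,2)@(11, 5): e=[40,-4,76] → ·
    (4,3)@(9, 7): e=[24,20,68] → #
    (5,3)@(11, 7): e=[64,-12,60] → ·
    (3,4)@(7, 9): e=[8,44,60] → #
    (5,4)@(11, 9): e=[88,-20,44] → ·
    (3,5)@(7, 11): e=[32,36,44] → #
    (5,5)@(11, 11): e=[112,-28,28] → ·
    (2,6)@(5, 13): e=[16,60,36] → #
    (4,6)@(9, 13): e=[96,-4,20] → ·
    (1,7)@(3, 15): e=[0,84,28] → #  [on edge]
  covered (15 px):
    · · · · · ·
    · · · · · #
    · · · · # ·
    · · · · # ·
    · · · # # ·
    · · · # # ·
    · · # # · ·
    · # # # · ·
    · # # · · ·
    # · · · · ·
T2:
  2·area = 24
  edge (6, 2)→(8, 4): d=(2,2) right/bottom  bias=-1
  edge (8, 4)→(4, 12): d=(-4,8) right/bottom  bias=-1
  edge (4, 12)→(6, 2): d=(2,-10) top-left  bias=+0
    (2,0)@(5, 1): e=[0,36,-12] → ·  [on edge]
    (3,1)@(7, 3): e=[0,12,12] → ·  [on edge]
    (3,2)@(7, 5): e=[4,4,16] → #
    (4,2)@(9, 5): e=[0,-12,36] → ·  [on edge]
    (2,3)@(5, 7): e=[12,12,0] → #  [on edge]
    (3,3)@(7, 7): e=[8,-4,20] → ·
    (5,3)@(11, 7): e=[0,-36,60] → ·  [on edge]
    (2,4)@(5, 9): e=[16,4,4] → #
    (3,4)@(7, 9): e=[12,-12,24] → ·
    (2,5)@(5, 11): e=[20,-4,8] → ·
    (1,8)@(3, 17): e=[36,-12,0] → ·  [on edge]
  covered (3 px):
    · · · · · ·
    · · · · · ·
    · · · # · ·
    · · # · · ·
    · · # · · ·
    · · · · · ·
    · · · · · ·
    · · · · · ·
    · · · · · ·
    · · · · · ·
T3:
  2·area = 94
  edge (8, 14)→(1, 13): d=(-7,-1) top-left  bias=+0
  edge (1, 13)→(4, 0): d=(3,-13) top-left  bias=+0
  edge (4, 0)→(8, 14): d=(4,14) right/bottom  bias=-1
    (1,2)@(3, 5): e=[58,2,34] → #
    (2,2)@(5, 5): e=[60,28,6] → #
    (3,2)@(7, 5): e=[62,54,-22] → ·
    (1,3)@(3, 7): e=[44,8,42] → #
    (3,3)@(7, 7): e=[48,60,-14] → ·
    (1,4)@(3, 9): e=[30,14,50] → #
    (3,4)@(7, 9): e=[34,66,-6] → ·
    (1,5)@(3, 11): e=[16,20,58] → #
    (3,5)@(7, 11): e=[20,72,2] → #
    (4,5)@(9, 11): e=[22,98,-26] → ·
    (0,6)@(1, 13): e=[0,0,94] → #  [on edge]
    (4,6)@(9, 13): e=[8,104,-18] → ·
  covered (13 px):
    · · · · · ·
    · · · · · ·
    · # # · · ·
    · # # · · ·
    · # # · · ·
    · # # # · ·
    # # # # · ·
    · · · · · ·
    · · · · · ·
    · · · · · ·

Result: "outside"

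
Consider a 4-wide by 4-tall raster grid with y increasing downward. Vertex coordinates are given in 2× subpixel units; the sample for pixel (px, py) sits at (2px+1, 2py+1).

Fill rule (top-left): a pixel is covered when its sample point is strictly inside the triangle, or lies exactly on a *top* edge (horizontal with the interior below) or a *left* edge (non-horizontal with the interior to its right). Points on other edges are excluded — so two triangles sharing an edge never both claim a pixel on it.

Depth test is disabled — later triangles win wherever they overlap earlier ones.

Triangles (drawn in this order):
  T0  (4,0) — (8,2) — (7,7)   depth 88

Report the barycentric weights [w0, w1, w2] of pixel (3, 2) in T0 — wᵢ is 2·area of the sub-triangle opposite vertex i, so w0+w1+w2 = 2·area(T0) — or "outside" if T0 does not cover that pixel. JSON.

T0:
  2·area = 22
  edge (4, 0)→(8, 2): d=(4,2) right/bottom  bias=-1
  edge (8, 2)→(7, 7): d=(-1,5) right/bottom  bias=-1
  edge (7, 7)→(4, 0): d=(-3,-7) top-left  bias=+0
    (2,0)@(5, 1): e=[2,16,4] → █
    (3,0)@(7, 1): e=[-2,6,18] → ·
    (2,1)@(5, 3): e=[10,14,-2] → ·
    (3,1)@(7, 3): e=[6,4,12] → █
    (3,2)@(7, 5): e=[14,2,6] → █
    (3,3)@(7, 7): e=[22,0,0] → ·  [on edge]
  covered (3 px):
    · · █ ·
    · · · █
    · · · █
    · · · ·

Answer: [2,6,14]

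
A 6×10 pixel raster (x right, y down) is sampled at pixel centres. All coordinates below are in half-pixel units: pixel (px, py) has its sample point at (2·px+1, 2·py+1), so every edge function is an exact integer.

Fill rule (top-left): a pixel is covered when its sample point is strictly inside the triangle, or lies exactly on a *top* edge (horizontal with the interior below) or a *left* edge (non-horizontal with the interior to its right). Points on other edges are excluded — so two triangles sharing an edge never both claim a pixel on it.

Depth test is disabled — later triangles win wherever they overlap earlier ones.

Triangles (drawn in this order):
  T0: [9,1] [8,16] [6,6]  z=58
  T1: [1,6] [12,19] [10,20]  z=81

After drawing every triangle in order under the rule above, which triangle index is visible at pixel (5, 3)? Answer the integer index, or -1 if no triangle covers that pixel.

T0:
  2·area = 40
  edge (9, 1)→(8, 16): d=(-1,15) right/bottom  bias=-1
  edge (8, 16)→(6, 6): d=(-2,-10) top-left  bias=+0
  edge (6, 6)→(9, 1): d=(3,-5) top-left  bias=+0
    (2,0)@(5, 1): e=[60,0,-20] → ·  [on edge]
    (4,0)@(9, 1): e=[0,40,0] → ·  [on edge]
    (3,2)@(7, 5): e=[26,12,2] → #
    (4,2)@(9, 5): e=[-4,32,12] → ·
    (3,3)@(7, 7): e=[24,8,8] → #
    (4,3)@(9, 7): e=[-6,28,18] → ·
    (3,4)@(7, 9): e=[22,4,14] → #
    (4,4)@(9, 9): e=[-8,24,24] → ·
    (1,5)@(3, 11): e=[80,-40,0] → ·  [on edge]
    (3,5)@(7, 11): e=[20,0,20] → #  [on edge]
    (4,5)@(9, 11): e=[-10,20,30] → ·
    (3,6)@(7, 13): e=[18,-4,26] → ·
  covered (4 px):
    · · · · · ·
    · · · · · ·
    · · · # · ·
    · · · # · ·
    · · · # · ·
    · · · # · ·
    · · · · · ·
    · · · · · ·
    · · · · · ·
    · · · · · ·
T1:
  2·area = 37
  edge (1, 6)→(12, 19): d=(11,13) right/bottom  bias=-1
  edge (12, 19)→(10, 20): d=(-2,1) right/bottom  bias=-1
  edge (10, 20)→(1, 6): d=(-9,-14) top-left  bias=+0
    (1,4)@(3, 9): e=[7,29,1] → #
    (2,4)@(5, 9): e=[-19,27,29] → ·
    (1,5)@(3, 11): e=[29,25,-17] → ·
    (2,5)@(5, 11): e=[3,23,11] → #
    (3,5)@(7, 11): e=[-23,21,39] → ·
    (2,6)@(5, 13): e=[25,19,-7] → ·
    (3,7)@(7, 15): e=[21,13,3] → #
    (4,7)@(9, 15): e=[-5,11,31] → ·
    (3,8)@(7, 17): e=[43,9,-15] → ·
    (4,8)@(9, 17): e=[17,7,13] → #
    (5,8)@(11, 17): e=[-9,5,41] → ·
    (4,9)@(9, 19): e=[39,3,-5] → ·
  covered (5 px):
    · · · · · ·
    · · · · · ·
    · · · · · ·
    · · · · · ·
    · # · · · ·
    · · # · · ·
    · · · · · ·
    · · · # · ·
    · · · · # ·
    · · · · · #

Z-buffer (winner per pixel, '.' = empty):
  . . . . . .
  . . . . . .
  . . . 0 . .
  . . . 0 . .
  . 1 . 0 . .
  . . 1 0 . .
  . . . . . .
  . . . 1 . .
  . . . . 1 .
  . . . . . 1

Final: -1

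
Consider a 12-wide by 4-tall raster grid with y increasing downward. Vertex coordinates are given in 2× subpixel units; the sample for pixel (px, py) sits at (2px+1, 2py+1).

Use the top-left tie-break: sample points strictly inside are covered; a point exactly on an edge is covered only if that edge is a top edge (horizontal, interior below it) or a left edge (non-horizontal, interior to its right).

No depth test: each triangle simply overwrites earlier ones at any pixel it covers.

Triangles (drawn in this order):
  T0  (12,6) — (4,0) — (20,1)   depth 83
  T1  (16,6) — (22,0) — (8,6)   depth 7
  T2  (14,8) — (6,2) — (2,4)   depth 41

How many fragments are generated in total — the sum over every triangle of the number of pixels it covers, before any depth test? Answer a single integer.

T0:
  2·area = 88
  edge (12, 6)→(4, 0): d=(-8,-6) top-left  bias=+0
  edge (4, 0)→(20, 1): d=(16,1) right/bottom  bias=-1
  edge (20, 1)→(12, 6): d=(-8,5) right/bottom  bias=-1
    (3,0)@(7, 1): e=[10,13,65] → █
    (4,0)@(9, 1): e=[22,11,55] → █
    (5,0)@(11, 1): e=[34,9,45] → █
    (6,0)@(13, 1): e=[46,7,35] → █
    (7,0)@(15, 1): e=[58,5,25] → █
    (8,0)@(17, 1): e=[70,3,15] → █
    (9,0)@(19, 1): e=[82,1,5] → █
    (10,0)@(21, 1): e=[94,-1,-5] → ·
    (3,1)@(7, 3): e=[-6,45,49] → ·
    (4,1)@(9, 3): e=[6,43,39] → █
    (8,1)@(17, 3): e=[54,35,-1] → ·
    (9,1)@(19, 3): e=[66,33,-11] → ·
  covered (13 px):
    · · · █ █ █ █ █ █ █ · ·
    · · · · █ █ █ █ · · · ·
    · · · · · █ █ · · · · ·
    · · · · · · · · · · · ·
T1:
  2·area = 48  (B↔C swapped to make it positive)
  edge (16, 6)→(8, 6): d=(-8,0) right/bottom  bias=-1
  edge (8, 6)→(22, 0): d=(14,-6) top-left  bias=+0
  edge (22, 0)→(16, 6): d=(-6,6) right/bottom  bias=-1
    (10,0)@(21, 1): e=[40,8,0] → ·  [on edge]
    (7,1)@(15, 3): e=[24,0,24] → █  [on edge]
    (8,1)@(17, 3): e=[24,12,12] → █
    (9,1)@(19, 3): e=[24,24,0] → ·  [on edge]
    (5,2)@(11, 5): e=[8,4,36] → █
    (6,2)@(13, 5): e=[8,16,24] → █
    (8,2)@(17, 5): e=[8,40,0] → ·  [on edge]
    (5,3)@(11, 7): e=[-8,32,24] → ·
    (6,3)@(13, 7): e=[-8,44,12] → ·
    (7,3)@(15, 7): e=[-8,56,0] → ·  [on edge]
  covered (5 px):
    · · · · · · · · · · · ·
    · · · · · · · █ █ · · ·
    · · · · · █ █ █ · · · ·
    · · · · · · · · · · · ·
T2:
  2·area = 40  (B↔C swapped to make it positive)
  edge (14, 8)→(2, 4): d=(-12,-4) top-left  bias=+0
  edge (2, 4)→(6, 2): d=(4,-2) top-left  bias=+0
  edge (6, 2)→(14, 8): d=(8,6) right/bottom  bias=-1
    (2,1)@(5, 3): e=[24,2,14] → █
    (3,1)@(7, 3): e=[32,6,2] → █
    (4,1)@(9, 3): e=[40,10,-10] → ·
    (2,2)@(5, 5): e=[0,10,30] → █  [on edge]
    (4,2)@(9, 5): e=[16,18,6] → █
    (5,2)@(11, 5): e=[24,22,-6] → ·
    (2,3)@(5, 7): e=[-24,18,46] → ·
    (3,3)@(7, 7): e=[-16,22,34] → ·
    (4,3)@(9, 7): e=[-8,26,22] → ·
    (5,3)@(11, 7): e=[0,30,10] → █  [on edge]
    (6,3)@(13, 7): e=[8,34,-2] → ·
  covered (6 px):
    · · · · · · · · · · · ·
    · · █ █ · · · · · · · ·
    · · █ █ █ · · · · · · ·
    · · · · · █ · · · · · ·

Answer: 24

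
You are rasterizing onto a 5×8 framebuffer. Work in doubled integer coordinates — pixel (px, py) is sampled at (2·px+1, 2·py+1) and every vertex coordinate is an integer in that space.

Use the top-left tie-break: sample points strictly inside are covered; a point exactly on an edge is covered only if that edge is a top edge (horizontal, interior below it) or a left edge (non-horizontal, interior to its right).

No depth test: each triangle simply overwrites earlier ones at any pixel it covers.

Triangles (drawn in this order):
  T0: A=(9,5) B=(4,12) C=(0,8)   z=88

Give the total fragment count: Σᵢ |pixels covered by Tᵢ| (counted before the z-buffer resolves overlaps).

T0:
  2·area = 48
  edge (9, 5)→(4, 12): d=(-5,7) right/bottom  bias=-1
  edge (4, 12)→(0, 8): d=(-4,-4) top-left  bias=+0
  edge (0, 8)→(9, 5): d=(9,-3) top-left  bias=+0
    (4,2)@(9, 5): e=[0,48,0] → .  [on edge]
    (1,3)@(3, 7): e=[32,16,0] → X  [on edge]
    (2,3)@(5, 7): e=[18,24,6] → X
    (3,3)@(7, 7): e=[4,32,12] → X
    (4,3)@(9, 7): e=[-10,40,18] → .
    (0,4)@(1, 9): e=[36,0,12] → X  [on edge]
    (3,4)@(7, 9): e=[-6,24,30] → .
    (0,5)@(1, 11): e=[26,-8,30] → .
    (1,5)@(3, 11): e=[12,0,36] → X  [on edge]
    (2,5)@(5, 11): e=[-2,8,42] → .
    (1,6)@(3, 13): e=[2,-8,54] → .
    (2,6)@(5, 13): e=[-12,0,60] → .  [on edge]
    (3,7)@(7, 15): e=[-36,0,84] → .  [on edge]
  covered (7 px):
    . . . . .
    . . . . .
    . . . . .
    . X X X .
    X X X . .
    . X . . .
    . . . . .
    . . . . .

Answer: 7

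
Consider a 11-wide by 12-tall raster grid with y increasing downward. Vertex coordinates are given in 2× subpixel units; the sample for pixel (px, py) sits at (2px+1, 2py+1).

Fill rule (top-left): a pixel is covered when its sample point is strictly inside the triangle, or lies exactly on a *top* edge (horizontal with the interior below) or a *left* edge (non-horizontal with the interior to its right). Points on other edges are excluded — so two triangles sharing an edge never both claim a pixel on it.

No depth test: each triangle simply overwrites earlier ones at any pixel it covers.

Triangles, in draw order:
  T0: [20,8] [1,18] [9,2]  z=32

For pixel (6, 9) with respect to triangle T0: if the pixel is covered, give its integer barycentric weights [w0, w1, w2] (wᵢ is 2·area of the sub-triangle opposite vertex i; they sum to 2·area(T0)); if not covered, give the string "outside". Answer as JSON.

T0:
  2·area = 224
  edge (20, 8)→(1, 18): d=(-19,10) right/bottom  bias=-1
  edge (1, 18)→(9, 2): d=(8,-16) top-left  bias=+0
  edge (9, 2)→(20, 8): d=(11,6) right/bottom  bias=-1
    (4,1)@(9, 3): e=[205,8,11] → X
    (5,1)@(11, 3): e=[185,40,-1] → .
    (4,2)@(9, 5): e=[167,24,33] → X
    (5,2)@(11, 5): e=[147,56,21] → X
    (6,2)@(13, 5): e=[127,88,9] → X
    (7,2)@(15, 5): e=[107,120,-3] → .
    (3,3)@(7, 7): e=[149,8,67] → X
    (7,3)@(15, 7): e=[69,136,19] → X
    (8,3)@(17, 7): e=[49,168,7] → X
    (9,3)@(19, 7): e=[29,200,-5] → .
    (3,4)@(7, 9): e=[111,24,89] → X
    (9,4)@(19, 9): e=[-9,216,17] → .
  covered (26 px):
    . . . . . . . . . . .
    . . . . X . . . . . .
    . . . . X X X . . . .
    . . . X X X X X X . .
    . . . X X X X X X . .
    . . X X X X X . . . .
    . . X X X . . . . . .
    . X X . . . . . . . .
    . . . . . . . . . . .
    . . . . . . . . . . .
    . . . . . . . . . . .
    . . . . . . . . . . .

Answer: "outside"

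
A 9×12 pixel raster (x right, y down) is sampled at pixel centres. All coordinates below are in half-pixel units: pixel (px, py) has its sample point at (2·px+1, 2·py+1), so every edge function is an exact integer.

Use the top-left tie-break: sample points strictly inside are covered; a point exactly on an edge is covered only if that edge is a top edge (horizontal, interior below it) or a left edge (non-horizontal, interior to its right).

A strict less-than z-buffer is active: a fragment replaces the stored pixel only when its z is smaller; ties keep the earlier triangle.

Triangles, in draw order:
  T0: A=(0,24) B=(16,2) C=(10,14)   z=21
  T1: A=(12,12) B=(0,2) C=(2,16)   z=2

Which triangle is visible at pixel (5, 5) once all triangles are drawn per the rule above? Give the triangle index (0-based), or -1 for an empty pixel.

T0:
  2·area = 60
  edge (0, 24)→(16, 2): d=(16,-22) top-left  bias=+0
  edge (16, 2)→(10, 14): d=(-6,12) right/bottom  bias=-1
  edge (10, 14)→(0, 24): d=(-10,10) right/bottom  bias=-1
    (6,3)@(13, 7): e=[14,6,40] → X
    (7,3)@(15, 7): e=[58,-18,20] → .
    (8,3)@(17, 7): e=[102,-42,0] → .  [on edge]
    (5,4)@(11, 9): e=[2,18,40] → X
    (6,4)@(13, 9): e=[46,-6,20] → .
    (7,4)@(15, 9): e=[90,-30,0] → .  [on edge]
    (5,5)@(11, 11): e=[34,6,20] → X
    (6,5)@(13, 11): e=[78,-18,0] → .  [on edge]
    (4,6)@(9, 13): e=[22,18,20] → X
    (5,6)@(11, 13): e=[66,-6,0] → .  [on edge]
    (3,7)@(7, 15): e=[10,30,20] → X
    (4,7)@(9, 15): e=[54,6,0] → .  [on edge]
    (3,8)@(7, 17): e=[42,18,0] → .  [on edge]
    (2,9)@(5, 19): e=[30,30,0] → .  [on edge]
    (1,10)@(3, 21): e=[18,42,0] → .  [on edge]
    (0,11)@(1, 23): e=[6,54,0] → .  [on edge]
  covered (5 px):
    . . . . . . . . .
    . . . . . . . . .
    . . . . . . . . .
    . . . . . . X . .
    . . . . . X . . .
    . . . . . X . . .
    . . . . X . . . .
    . . . X . . . . .
    . . . . . . . . .
    . . . . . . . . .
    . . . . . . . . .
    . . . . . . . . .
T1:
  2·area = 148  (B↔C swapped to make it positive)
  edge (12, 12)→(2, 16): d=(-10,4) right/bottom  bias=-1
  edge (2, 16)→(0, 2): d=(-2,-14) top-left  bias=+0
  edge (0, 2)→(12, 12): d=(12,10) right/bottom  bias=-1
    (0,1)@(1, 3): e=[134,12,2] → X
    (1,1)@(3, 3): e=[126,40,-18] → .
    (0,2)@(1, 5): e=[114,8,26] → X
    (1,2)@(3, 5): e=[106,36,6] → X
    (2,2)@(5, 5): e=[98,64,-14] → .
    (0,3)@(1, 7): e=[94,4,50] → X
    (2,3)@(5, 7): e=[78,60,10] → X
    (3,3)@(7, 7): e=[70,88,-10] → .
    (0,4)@(1, 9): e=[74,0,74] → X  [on edge]
    (3,4)@(7, 9): e=[50,84,14] → X
    (4,4)@(9, 9): e=[42,112,-6] → .
    (0,5)@(1, 11): e=[54,-4,98] → .
    (1,11)@(3, 23): e=[-74,0,222] → .  [on edge]
  covered (19 px):
    . . . . . . . . .
    X . . . . . . . .
    X X . . . . . . .
    X X X . . . . . .
    X X X X . . . . .
    . X X X X . . . .
    . X X X X . . . .
    . X . . . . . . .
    . . . . . . . . .
    . . . . . . . . .
    . . . . . . . . .
    . . . . . . . . .

Z-buffer (winner per pixel, '.' = empty):
  . . . . . . . . .
  1 . . . . . . . .
  1 1 . . . . . . .
  1 1 1 . . . 0 . .
  1 1 1 1 . 0 . . .
  . 1 1 1 1 0 . . .
  . 1 1 1 1 . . . .
  . 1 . 0 . . . . .
  . . . . . . . . .
  . . . . . . . . .
  . . . . . . . . .
  . . . . . . . . .

Result: 0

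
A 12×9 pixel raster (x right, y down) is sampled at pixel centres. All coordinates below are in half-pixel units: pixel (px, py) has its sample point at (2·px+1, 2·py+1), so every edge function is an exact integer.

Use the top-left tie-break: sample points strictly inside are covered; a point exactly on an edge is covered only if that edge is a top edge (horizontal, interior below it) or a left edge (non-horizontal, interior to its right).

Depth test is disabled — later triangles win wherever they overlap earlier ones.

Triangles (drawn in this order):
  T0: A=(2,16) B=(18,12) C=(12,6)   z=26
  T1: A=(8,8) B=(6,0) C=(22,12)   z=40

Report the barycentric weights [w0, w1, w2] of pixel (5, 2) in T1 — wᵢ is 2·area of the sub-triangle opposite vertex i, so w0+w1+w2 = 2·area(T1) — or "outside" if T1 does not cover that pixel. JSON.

T0:
  2·area = 120  (B↔C swapped to make it positive)
  edge (2, 16)→(12, 6): d=(10,-10) top-left  bias=+0
  edge (12, 6)→(18, 12): d=(6,6) right/bottom  bias=-1
  edge (18, 12)→(2, 16): d=(-16,4) right/bottom  bias=-1
    (3,0)@(7, 1): e=[-100,0,220] → ·  [on edge]
    (8,0)@(17, 1): e=[0,-60,180] → ·  [on edge]
    (4,1)@(9, 3): e=[-60,0,180] → ·  [on edge]
    (7,1)@(15, 3): e=[0,-36,156] → ·  [on edge]
    (5,2)@(11, 5): e=[-20,0,140] → ·  [on edge]
    (6,2)@(13, 5): e=[0,-12,132] → ·  [on edge]
    (5,3)@(11, 7): e=[0,12,108] → #  [on edge]
    (6,3)@(13, 7): e=[20,0,100] → ·  [on edge]
    (4,4)@(9, 9): e=[0,36,84] → #  [on edge]
    (6,4)@(13, 9): e=[40,12,68] → #
    (7,4)@(15, 9): e=[60,0,60] → ·  [on edge]
    (3,5)@(7, 11): e=[0,60,60] → #  [on edge]
    (8,5)@(17, 11): e=[100,0,20] → ·  [on edge]
    (2,6)@(5, 13): e=[0,84,36] → #  [on edge]
    (9,6)@(19, 13): e=[140,0,-20] → ·  [on edge]
    (1,7)@(3, 15): e=[0,108,12] → #  [on edge]
    (10,7)@(21, 15): e=[180,0,-60] → ·  [on edge]
    (0,8)@(1, 17): e=[0,132,-12] → ·  [on edge]
    (11,8)@(23, 17): e=[220,0,-100] → ·  [on edge]
  covered (16 px):
    · · · · · · · · · · · ·
    · · · · · · · · · · · ·
    · · · · · · · · · · · ·
    · · · · · # · · · · · ·
    · · · · # # # · · · · ·
    · · · # # # # # · · · ·
    · · # # # # # · · · · ·
    · # # · · · · · · · · ·
    · · · · · · · · · · · ·
T1:
  2·area = 104
  edge (8, 8)→(6, 0): d=(-2,-8) top-left  bias=+0
  edge (6, 0)→(22, 12): d=(16,12) right/bottom  bias=-1
  edge (22, 12)→(8, 8): d=(-14,-4) top-left  bias=+0
    (3,0)@(7, 1): e=[6,4,94] → #
    (4,0)@(9, 1): e=[22,-20,102] → ·
    (3,1)@(7, 3): e=[2,36,66] → #
    (4,1)@(9, 3): e=[18,12,74] → #
    (5,1)@(11, 3): e=[34,-12,82] → ·
    (3,2)@(7, 5): e=[-2,68,38] → ·
    (4,2)@(9, 5): e=[14,44,46] → #
    (5,2)@(11, 5): e=[30,20,54] → #
    (6,2)@(13, 5): e=[46,-4,62] → ·
    (4,3)@(9, 7): e=[10,76,18] → #
    (6,3)@(13, 7): e=[42,28,34] → #
    (7,3)@(15, 7): e=[58,4,42] → #
  covered (13 px):
    · · · # · · · · · · · ·
    · · · # # · · · · · · ·
    · · · · # # · · · · · ·
    · · · · # # # # · · · ·
    · · · · · · # # # · · ·
    · · · · · · · · · # · ·
    · · · · · · · · · · · ·
    · · · · · · · · · · · ·
    · · · · · · · · · · · ·

Final: [20,54,30]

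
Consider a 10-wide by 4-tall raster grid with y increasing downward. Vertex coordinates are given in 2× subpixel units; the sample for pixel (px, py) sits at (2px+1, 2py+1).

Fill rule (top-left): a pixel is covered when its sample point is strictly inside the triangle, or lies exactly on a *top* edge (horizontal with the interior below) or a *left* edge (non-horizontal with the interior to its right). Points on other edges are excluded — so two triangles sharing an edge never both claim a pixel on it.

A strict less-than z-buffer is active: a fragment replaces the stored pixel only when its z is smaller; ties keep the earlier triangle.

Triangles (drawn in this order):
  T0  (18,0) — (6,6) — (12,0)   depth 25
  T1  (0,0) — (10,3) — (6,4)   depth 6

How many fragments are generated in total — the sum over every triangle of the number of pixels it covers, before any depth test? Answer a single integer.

T0:
  2·area = 36
  edge (18, 0)→(6, 6): d=(-12,6) right/bottom  bias=-1
  edge (6, 6)→(12, 0): d=(6,-6) top-left  bias=+0
  edge (12, 0)→(18, 0): d=(6,0) top-left  bias=+0
    (5,0)@(11, 1): e=[30,0,6] → █  [on edge]
    (6,0)@(13, 1): e=[18,12,6] → █
    (7,0)@(15, 1): e=[6,24,6] → █
    (8,0)@(17, 1): e=[-6,36,6] → ·
    (4,1)@(9, 3): e=[18,0,18] → █  [on edge]
    (6,1)@(13, 3): e=[-6,24,18] → ·
    (7,1)@(15, 3): e=[-18,36,18] → ·
    (3,2)@(7, 5): e=[6,0,30] → █  [on edge]
    (4,2)@(9, 5): e=[-6,12,30] → ·
    (5,2)@(11, 5): e=[-18,24,30] → ·
    (2,3)@(5, 7): e=[-6,0,42] → ·  [on edge]
    (3,3)@(7, 7): e=[-18,12,42] → ·
  covered (6 px):
    · · · · · █ █ █ · ·
    · · · · █ █ · · · ·
    · · · █ · · · · · ·
    · · · · · · · · · ·
T1:
  2·area = 22
  edge (0, 0)→(10, 3): d=(10,3) right/bottom  bias=-1
  edge (10, 3)→(6, 4): d=(-4,1) right/bottom  bias=-1
  edge (6, 4)→(0, 0): d=(-6,-4) top-left  bias=+0
    (1,0)@(3, 1): e=[1,15,6] → █
    (2,0)@(5, 1): e=[-5,13,14] → ·
    (1,1)@(3, 3): e=[21,7,-6] → ·
    (2,1)@(5, 3): e=[15,5,2] → █
    (3,1)@(7, 3): e=[9,3,10] → █
    (4,1)@(9, 3): e=[3,1,18] → █
    (5,1)@(11, 3): e=[-3,-1,26] → ·
    (2,2)@(5, 5): e=[35,-3,-10] → ·
    (3,2)@(7, 5): e=[29,-5,-2] → ·
    (4,2)@(9, 5): e=[23,-7,6] → ·
  covered (4 px):
    · █ · · · · · · · ·
    · · █ █ █ · · · · ·
    · · · · · · · · · ·
    · · · · · · · · · ·

Final: 10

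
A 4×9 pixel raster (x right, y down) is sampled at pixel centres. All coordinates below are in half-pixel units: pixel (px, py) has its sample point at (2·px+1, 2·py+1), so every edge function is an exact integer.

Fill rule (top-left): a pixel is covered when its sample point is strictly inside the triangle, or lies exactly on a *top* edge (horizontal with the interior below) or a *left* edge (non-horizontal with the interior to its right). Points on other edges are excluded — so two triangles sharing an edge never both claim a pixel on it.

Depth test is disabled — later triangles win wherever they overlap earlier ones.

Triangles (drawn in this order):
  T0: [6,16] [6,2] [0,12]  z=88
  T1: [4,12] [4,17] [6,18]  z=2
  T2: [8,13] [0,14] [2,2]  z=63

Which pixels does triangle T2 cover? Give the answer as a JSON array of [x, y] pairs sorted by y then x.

T0:
  2·area = 84  (B↔C swapped to make it positive)
  edge (6, 16)→(0, 12): d=(-6,-4) top-left  bias=+0
  edge (0, 12)→(6, 2): d=(6,-10) top-left  bias=+0
  edge (6, 2)→(6, 16): d=(0,14) right/bottom  bias=-1
    (2,2)@(5, 5): e=[62,8,14] → #
    (3,2)@(7, 5): e=[70,28,-14] → ·
    (1,3)@(3, 7): e=[42,0,42] → #  [on edge]
    (3,3)@(7, 7): e=[58,40,-14] → ·
    (1,4)@(3, 9): e=[30,12,42] → #
    (3,4)@(7, 9): e=[46,52,-14] → ·
    (0,5)@(1, 11): e=[10,4,70] → #
    (3,5)@(7, 11): e=[34,64,-14] → ·
    (0,6)@(1, 13): e=[-2,16,70] → ·
    (1,6)@(3, 13): e=[6,36,42] → #
    (3,6)@(7, 13): e=[22,76,-14] → ·
    (1,7)@(3, 15): e=[-6,48,42] → ·
  covered (11 px):
    · · · ·
    · · · ·
    · · # ·
    · # # ·
    · # # ·
    # # # ·
    · # # ·
    · · # ·
    · · · ·
T1:
  2·area = 10  (B↔C swapped to make it positive)
  edge (4, 12)→(6, 18): d=(2,6) right/bottom  bias=-1
  edge (6, 18)→(4, 17): d=(-2,-1) top-left  bias=+0
  edge (4, 17)→(4, 12): d=(0,-5) top-left  bias=+0
    (0,1)@(1, 3): e=[0,25,-15] → ·  [on edge]
    (1,4)@(3, 9): e=[0,15,-5] → ·  [on edge]
    (2,7)@(5, 15): e=[0,5,5] → ·  [on edge]
    (2,8)@(5, 17): e=[4,1,5] → #
    (3,8)@(7, 17): e=[-8,3,15] → ·
  covered (1 px):
    · · · ·
    · · · ·
    · · · ·
    · · · ·
    · · · ·
    · · · ·
    · · · ·
    · · · ·
    · · # ·
T2:
  2·area = 94
  edge (8, 13)→(0, 14): d=(-8,1) right/bottom  bias=-1
  edge (0, 14)→(2, 2): d=(2,-12) top-left  bias=+0
  edge (2, 2)→(8, 13): d=(6,11) right/bottom  bias=-1
    (1,2)@(3, 5): e=[69,18,7] → #
    (2,2)@(5, 5): e=[67,42,-15] → ·
    (1,3)@(3, 7): e=[53,22,19] → #
    (2,3)@(5, 7): e=[51,46,-3] → ·
    (0,4)@(1, 9): e=[39,2,53] → #
    (2,4)@(5, 9): e=[35,50,9] → #
    (3,4)@(7, 9): e=[33,74,-13] → ·
    (0,5)@(1, 11): e=[23,6,65] → #
    (3,5)@(7, 11): e=[17,78,-1] → ·
    (0,6)@(1, 13): e=[7,10,77] → #
    (3,6)@(7, 13): e=[1,82,11] → #
    (0,7)@(1, 15): e=[-9,14,89] → ·
  covered (12 px):
    · · · ·
    · · · ·
    · # · ·
    · # · ·
    # # # ·
    # # # ·
    # # # #
    · · · ·
    · · · ·

Answer: [[1,2],[1,3],[0,4],[1,4],[2,4],[0,5],[1,5],[2,5],[0,6],[1,6],[2,6],[3,6]]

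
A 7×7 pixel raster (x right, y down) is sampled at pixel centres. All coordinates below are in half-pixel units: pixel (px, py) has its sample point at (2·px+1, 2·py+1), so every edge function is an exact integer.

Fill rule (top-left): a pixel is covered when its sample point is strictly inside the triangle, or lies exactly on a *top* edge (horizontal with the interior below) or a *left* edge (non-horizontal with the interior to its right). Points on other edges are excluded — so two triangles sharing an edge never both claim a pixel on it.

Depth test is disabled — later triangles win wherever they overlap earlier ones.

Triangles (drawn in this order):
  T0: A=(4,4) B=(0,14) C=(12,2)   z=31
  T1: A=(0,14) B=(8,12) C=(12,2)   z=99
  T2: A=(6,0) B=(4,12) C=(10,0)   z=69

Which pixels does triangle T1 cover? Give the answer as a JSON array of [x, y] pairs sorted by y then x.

T0:
  2·area = 72  (B↔C swapped to make it positive)
  edge (4, 4)→(12, 2): d=(8,-2) top-left  bias=+0
  edge (12, 2)→(0, 14): d=(-12,12) right/bottom  bias=-1
  edge (0, 14)→(4, 4): d=(4,-10) top-left  bias=+0
    (6,0)@(13, 1): e=[-6,0,78] → .  [on edge]
    (4,1)@(9, 3): e=[2,24,46] → X
    (5,1)@(11, 3): e=[6,0,66] → .  [on edge]
    (2,2)@(5, 5): e=[10,48,14] → X
    (3,2)@(7, 5): e=[14,24,34] → X
    (4,2)@(9, 5): e=[18,0,54] → .  [on edge]
    (1,3)@(3, 7): e=[22,48,2] → X
    (3,3)@(7, 7): e=[30,0,42] → .  [on edge]
    (1,4)@(3, 9): e=[38,24,10] → X
    (2,4)@(5, 9): e=[42,0,30] → .  [on edge]
    (1,5)@(3, 11): e=[54,0,18] → .  [on edge]
    (0,6)@(1, 13): e=[66,0,6] → .  [on edge]
  covered (6 px):
    . . . . . . .
    . . . . X . .
    . . X X . . .
    . X X . . . .
    . X . . . . .
    . . . . . . .
    . . . . . . .
T1:
  2·area = 72  (B↔C swapped to make it positive)
  edge (0, 14)→(12, 2): d=(12,-12) top-left  bias=+0
  edge (12, 2)→(8, 12): d=(-4,10) right/bottom  bias=-1
  edge (8, 12)→(0, 14): d=(-8,2) right/bottom  bias=-1
    (6,0)@(13, 1): e=[0,-6,78] → .  [on edge]
    (5,1)@(11, 3): e=[0,6,66] → X  [on edge]
    (6,1)@(13, 3): e=[24,-14,62] → .
    (4,2)@(9, 5): e=[0,18,54] → X  [on edge]
    (5,2)@(11, 5): e=[24,-2,50] → .
    (3,3)@(7, 7): e=[0,30,42] → X  [on edge]
    (5,3)@(11, 7): e=[48,-10,34] → .
    (2,4)@(5, 9): e=[0,42,30] → X  [on edge]
    (5,4)@(11, 9): e=[72,-18,18] → .
    (1,5)@(3, 11): e=[0,54,18] → X  [on edge]
    (4,5)@(9, 11): e=[72,-6,6] → .
    (0,6)@(1, 13): e=[0,66,6] → X  [on edge]
  covered (12 px):
    . . . . . . .
    . . . . . X .
    . . . . X . .
    . . . X X . .
    . . X X X . .
    . X X X . . .
    X X . . . . .
T2:
  2·area = 48  (B↔C swapped to make it positive)
  edge (6, 0)→(10, 0): d=(4,0) top-left  bias=+0
  edge (10, 0)→(4, 12): d=(-6,12) right/bottom  bias=-1
  edge (4, 12)→(6, 0): d=(2,-12) top-left  bias=+0
    (3,0)@(7, 1): e=[4,30,14] → X
    (4,0)@(9, 1): e=[4,6,38] → X
    (5,0)@(11, 1): e=[4,-18,62] → .
    (3,1)@(7, 3): e=[12,18,18] → X
    (4,1)@(9, 3): e=[12,-6,42] → .
    (3,2)@(7, 5): e=[20,6,22] → X
    (4,2)@(9, 5): e=[20,-18,46] → .
    (2,3)@(5, 7): e=[28,18,2] → X
    (3,3)@(7, 7): e=[28,-6,26] → .
    (2,4)@(5, 9): e=[36,6,6] → X
    (3,4)@(7, 9): e=[36,-18,30] → .
    (2,5)@(5, 11): e=[44,-6,10] → .
  covered (6 px):
    . . . X X . .
    . . . X . . .
    . . . X . . .
    . . X . . . .
    . . X . . . .
    . . . . . . .
    . . . . . . .

Answer: [[5,1],[4,2],[3,3],[4,3],[2,4],[3,4],[4,4],[1,5],[2,5],[3,5],[0,6],[1,6]]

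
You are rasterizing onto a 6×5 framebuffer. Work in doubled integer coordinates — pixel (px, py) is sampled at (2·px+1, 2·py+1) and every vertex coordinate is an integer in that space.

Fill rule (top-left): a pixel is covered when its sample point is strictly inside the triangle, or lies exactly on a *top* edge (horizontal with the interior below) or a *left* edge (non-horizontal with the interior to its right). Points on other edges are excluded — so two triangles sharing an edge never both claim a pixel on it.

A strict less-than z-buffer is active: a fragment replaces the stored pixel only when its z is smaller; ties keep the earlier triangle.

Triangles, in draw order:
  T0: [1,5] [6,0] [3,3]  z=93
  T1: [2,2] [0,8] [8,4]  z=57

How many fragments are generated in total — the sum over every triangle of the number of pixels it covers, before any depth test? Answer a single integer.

T0:
  degenerate (2·area = 0) — covers nothing
T1:
  2·area = 40  (B↔C swapped to make it positive)
  edge (2, 2)→(8, 4): d=(6,2) right/bottom  bias=-1
  edge (8, 4)→(0, 8): d=(-8,4) right/bottom  bias=-1
  edge (0, 8)→(2, 2): d=(2,-6) top-left  bias=+0
    (1,1)@(3, 3): e=[4,28,8] → X
    (2,1)@(5, 3): e=[0,20,20] → .  [on edge]
    (0,2)@(1, 5): e=[20,20,0] → X  [on edge]
    (2,2)@(5, 5): e=[12,4,24] → X
    (3,2)@(7, 5): e=[8,-4,36] → .
    (5,2)@(11, 5): e=[0,-20,60] → .  [on edge]
    (0,3)@(1, 7): e=[32,4,4] → X
    (1,3)@(3, 7): e=[28,-4,16] → .
    (2,3)@(5, 7): e=[24,-12,28] → .
    (0,4)@(1, 9): e=[44,-12,8] → .
  covered (5 px):
    . . . . . .
    . X . . . .
    X X X . . .
    X . . . . .
    . . . . . .

Answer: 5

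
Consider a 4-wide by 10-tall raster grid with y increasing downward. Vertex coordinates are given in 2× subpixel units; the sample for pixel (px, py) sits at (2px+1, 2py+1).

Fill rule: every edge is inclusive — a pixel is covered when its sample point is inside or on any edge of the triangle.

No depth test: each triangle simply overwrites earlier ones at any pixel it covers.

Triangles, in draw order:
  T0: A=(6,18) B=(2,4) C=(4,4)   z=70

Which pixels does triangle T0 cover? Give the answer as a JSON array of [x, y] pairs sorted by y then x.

T0:
  2·area = 28
  edge (6, 18)→(2, 4): d=(-4,-14) inclusive
  edge (2, 4)→(4, 4): d=(2,0) inclusive
  edge (4, 4)→(6, 18): d=(2,14) inclusive
    (1,2)@(3, 5): e=[10,2,16] → X
    (2,2)@(5, 5): e=[38,2,-12] → .
    (1,3)@(3, 7): e=[2,6,20] → X
    (2,3)@(5, 7): e=[30,6,-8] → .
    (1,4)@(3, 9): e=[-6,10,24] → .
    (2,5)@(5, 11): e=[14,14,0] → X  [on edge]
    (3,5)@(7, 11): e=[42,14,-28] → .
    (2,6)@(5, 13): e=[6,18,4] → X
    (3,6)@(7, 13): e=[34,18,-24] → .
    (2,7)@(5, 15): e=[-2,22,8] → .
  covered (4 px):
    . . . .
    . . . .
    . X . .
    . X . .
    . . . .
    . . X .
    . . X .
    . . . .
    . . . .
    . . . .

Result: [[1,2],[1,3],[2,5],[2,6]]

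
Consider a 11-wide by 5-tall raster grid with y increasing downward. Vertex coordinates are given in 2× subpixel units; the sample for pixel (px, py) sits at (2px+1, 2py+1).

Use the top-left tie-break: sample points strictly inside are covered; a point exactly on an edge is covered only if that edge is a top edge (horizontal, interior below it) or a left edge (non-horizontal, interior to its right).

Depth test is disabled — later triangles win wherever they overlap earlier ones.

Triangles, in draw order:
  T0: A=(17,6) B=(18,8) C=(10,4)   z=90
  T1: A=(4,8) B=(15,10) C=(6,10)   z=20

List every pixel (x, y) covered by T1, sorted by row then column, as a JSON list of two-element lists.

T0:
  2·area = 12
  edge (17, 6)→(18, 8): d=(1,2) right/bottom  bias=-1
  edge (18, 8)→(10, 4): d=(-8,-4) top-left  bias=+0
  edge (10, 4)→(17, 6): d=(7,2) right/bottom  bias=-1
    (6,2)@(13, 5): e=[7,4,1] → X
    (7,2)@(15, 5): e=[3,12,-3] → .
    (6,3)@(13, 7): e=[9,-12,15] → .
    (8,3)@(17, 7): e=[1,4,7] → X
    (9,3)@(19, 7): e=[-3,12,3] → .
    (8,4)@(17, 9): e=[3,-12,21] → .
  covered (2 px):
    . . . . . . . . . . .
    . . . . . . . . . . .
    . . . . . . X . . . .
    . . . . . . . . X . .
    . . . . . . . . . . .
T1:
  2·area = 18
  edge (4, 8)→(15, 10): d=(11,2) right/bottom  bias=-1
  edge (15, 10)→(6, 10): d=(-9,0) right/bottom  bias=-1
  edge (6, 10)→(4, 8): d=(-2,-2) top-left  bias=+0
    (0,2)@(1, 5): e=[-27,45,0] → .  [on edge]
    (1,3)@(3, 7): e=[-9,27,0] → .  [on edge]
    (2,4)@(5, 9): e=[9,9,0] → X  [on edge]
    (3,4)@(7, 9): e=[5,9,4] → X
    (4,4)@(9, 9): e=[1,9,8] → X
    (5,4)@(11, 9): e=[-3,9,12] → .
  covered (3 px):
    . . . . . . . . . . .
    . . . . . . . . . . .
    . . . . . . . . . . .
    . . . . . . . . . . .
    . . X X X . . . . . .

Final: [[2,4],[3,4],[4,4]]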